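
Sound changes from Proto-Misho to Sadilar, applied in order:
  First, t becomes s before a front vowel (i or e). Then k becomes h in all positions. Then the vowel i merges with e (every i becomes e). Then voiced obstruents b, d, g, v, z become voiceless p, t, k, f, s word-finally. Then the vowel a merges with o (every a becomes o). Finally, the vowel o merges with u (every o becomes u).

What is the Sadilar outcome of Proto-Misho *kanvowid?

hunvuwet

Sadilar: *kanvowid
  kanvowid (rule 1 does not apply)
  kanvowid → hanvowid   [unconditioned shift]
  hanvowid → hanvowed   [vowel merger]
  hanvowed → hanvowet   [final devoicing]
  hanvowet → honvowet   [vowel merger]
  honvowet → hunvuwet   [vowel merger]
  giving Sadilar hunvuwet.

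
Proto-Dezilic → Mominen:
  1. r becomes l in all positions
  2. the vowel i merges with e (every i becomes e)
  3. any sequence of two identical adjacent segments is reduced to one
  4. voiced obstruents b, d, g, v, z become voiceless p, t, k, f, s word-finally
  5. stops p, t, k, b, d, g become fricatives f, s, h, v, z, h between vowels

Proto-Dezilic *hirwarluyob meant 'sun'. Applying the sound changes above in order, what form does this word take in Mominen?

Mominen: start from *hirwarluyob.
  rule 1 (unconditioned shift): hirwarluyob → hilwalluyob
  rule 2 (vowel merger): hilwalluyob → helwalluyob
  rule 3 (degemination): helwalluyob → helwaluyob
  rule 4 (final devoicing): helwaluyob → helwaluyop
  rule 5: no change — helwaluyop
  ⇒ Mominen helwaluyop

helwaluyop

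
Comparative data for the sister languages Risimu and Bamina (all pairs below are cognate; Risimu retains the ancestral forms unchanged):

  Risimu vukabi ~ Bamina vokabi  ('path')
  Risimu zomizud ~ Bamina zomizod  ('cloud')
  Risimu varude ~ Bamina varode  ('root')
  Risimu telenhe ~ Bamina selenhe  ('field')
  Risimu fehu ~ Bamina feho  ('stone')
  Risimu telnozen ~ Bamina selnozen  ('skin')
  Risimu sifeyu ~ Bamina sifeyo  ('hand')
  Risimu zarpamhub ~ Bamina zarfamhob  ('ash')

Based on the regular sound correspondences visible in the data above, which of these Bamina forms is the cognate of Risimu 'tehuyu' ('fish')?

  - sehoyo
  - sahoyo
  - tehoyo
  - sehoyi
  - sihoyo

telenhe ~ selenhe, telnozen ~ selnozen — Risimu t corresponds to Bamina s word-initially before a front vowel.
vukabi ~ vokabi, zomizud ~ zomizod — Risimu u corresponds to Bamina o after a consonant, before a consonant other than r, m, n, p, b, f, v.
fehu ~ feho, sifeyu ~ sifeyo — Risimu u corresponds to Bamina o word-finally.
Applying these to Risimu 'tehuyu':
  tehuyu → sehuyu   (t→s word-initially before a front vowel)
  sehuyu → sehoyu   (u→o after a consonant, before a consonant other than r, m, n, p, b, f, v)
  sehoyu → sehoyo   (u→o word-finally)
So the Bamina cognate is 'sehoyo'.

sehoyo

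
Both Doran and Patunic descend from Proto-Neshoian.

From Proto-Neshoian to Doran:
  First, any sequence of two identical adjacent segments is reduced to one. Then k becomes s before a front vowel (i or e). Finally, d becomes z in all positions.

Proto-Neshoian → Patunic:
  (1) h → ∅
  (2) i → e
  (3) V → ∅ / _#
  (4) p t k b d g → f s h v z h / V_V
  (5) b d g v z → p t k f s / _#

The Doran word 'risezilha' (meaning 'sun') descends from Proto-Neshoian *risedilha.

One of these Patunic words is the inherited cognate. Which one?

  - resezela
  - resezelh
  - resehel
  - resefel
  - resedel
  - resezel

resezel

Patunic: *risedilha
  risedilha → risedila   [h-loss]
  risedila → resedela   [vowel merger]
  resedela → resedel   [apocope]
  resedel → resezel   [intervocalic lenition]
  resezel (rule 5 does not apply)
  giving Patunic resezel.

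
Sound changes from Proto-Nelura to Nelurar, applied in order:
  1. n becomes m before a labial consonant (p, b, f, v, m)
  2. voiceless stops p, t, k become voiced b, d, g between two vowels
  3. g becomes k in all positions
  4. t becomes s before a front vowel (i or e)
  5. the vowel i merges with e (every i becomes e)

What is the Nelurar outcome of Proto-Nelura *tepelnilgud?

sebelnelkud

Nelurar: start from *tepelnilgud.
  rule 1: no change — tepelnilgud
  rule 2 (intervocalic voicing): tepelnilgud → tebelnilgud
  rule 3 (unconditioned shift): tebelnilgud → tebelnilkud
  rule 4 (palatalisation): tebelnilkud → sebelnilkud
  rule 5 (vowel merger): sebelnilkud → sebelnelkud
  ⇒ Nelurar sebelnelkud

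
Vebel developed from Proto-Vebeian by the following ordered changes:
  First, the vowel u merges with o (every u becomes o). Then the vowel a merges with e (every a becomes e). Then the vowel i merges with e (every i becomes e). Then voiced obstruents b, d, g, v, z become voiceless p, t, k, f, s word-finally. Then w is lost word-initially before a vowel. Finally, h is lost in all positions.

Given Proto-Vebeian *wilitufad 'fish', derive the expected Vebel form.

Vebel: *wilitufad > wilitofad > wilitofed > weletofed > weletofet > eletofet  (by vowel merger, vowel merger, vowel merger, final devoicing, glide loss)

eletofet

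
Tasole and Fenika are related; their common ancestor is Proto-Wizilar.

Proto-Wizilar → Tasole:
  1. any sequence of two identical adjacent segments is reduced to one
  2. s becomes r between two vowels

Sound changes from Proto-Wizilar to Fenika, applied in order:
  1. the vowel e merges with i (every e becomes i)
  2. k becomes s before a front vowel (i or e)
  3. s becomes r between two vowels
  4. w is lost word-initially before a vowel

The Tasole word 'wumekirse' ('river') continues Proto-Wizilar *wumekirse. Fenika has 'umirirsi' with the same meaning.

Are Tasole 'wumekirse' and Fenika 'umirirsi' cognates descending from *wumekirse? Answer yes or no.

yes

Derive the expected Fenika reflex of *wumekirse:
Fenika: start from *wumekirse.
  rule 1 (vowel merger): wumekirse → wumikirsi
  rule 2 (palatalisation): wumikirsi → wumisirsi
  rule 3 (rhotacism): wumisirsi → wumirirsi
  rule 4 (glide loss): wumirirsi → umirirsi
  ⇒ Fenika umirirsi
Fenika 'umirirsi' matches the regular reflex exactly, so the pair is cognate.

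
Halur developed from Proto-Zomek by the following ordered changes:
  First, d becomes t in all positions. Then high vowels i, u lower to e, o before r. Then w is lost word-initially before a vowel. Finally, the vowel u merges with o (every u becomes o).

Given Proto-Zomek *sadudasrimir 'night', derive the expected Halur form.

satotasrimer

Halur: *sadudasrimir > satutasrimir > satutasrimer > satotasrimer  (by unconditioned shift, pre-rhotic lowering, vowel merger)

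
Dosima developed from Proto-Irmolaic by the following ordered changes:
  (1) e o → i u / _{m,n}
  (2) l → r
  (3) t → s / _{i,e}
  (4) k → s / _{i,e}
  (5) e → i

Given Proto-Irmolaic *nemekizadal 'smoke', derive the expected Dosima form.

Dosima: *nemekizadal > nimekizadal > nimekizadar > nimesizadar > nimisizadar  (by pre-nasal raising, unconditioned shift, palatalisation, vowel merger)

nimisizadar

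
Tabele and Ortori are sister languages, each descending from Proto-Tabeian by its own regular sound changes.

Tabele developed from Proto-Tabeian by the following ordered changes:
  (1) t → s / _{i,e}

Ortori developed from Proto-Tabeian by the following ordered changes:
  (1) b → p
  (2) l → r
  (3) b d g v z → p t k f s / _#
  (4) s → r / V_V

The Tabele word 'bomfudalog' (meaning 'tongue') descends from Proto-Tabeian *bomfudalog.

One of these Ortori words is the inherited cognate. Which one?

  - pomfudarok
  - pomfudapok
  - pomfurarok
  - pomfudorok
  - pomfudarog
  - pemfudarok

Ortori: start from *bomfudalog.
  rule 1 (unconditioned shift): bomfudalog → pomfudalog
  rule 2 (unconditioned shift): pomfudalog → pomfudarog
  rule 3 (final devoicing): pomfudarog → pomfudarok
  rule 4: no change — pomfudarok
  ⇒ Ortori pomfudarok
Only 'pomfudarok' matches the regular Ortori development of *bomfudalog.

pomfudarok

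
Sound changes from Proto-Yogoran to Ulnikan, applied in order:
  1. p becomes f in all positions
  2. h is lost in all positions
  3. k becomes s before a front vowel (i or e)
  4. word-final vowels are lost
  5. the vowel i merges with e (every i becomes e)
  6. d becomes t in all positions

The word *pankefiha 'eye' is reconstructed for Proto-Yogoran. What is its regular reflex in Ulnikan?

fansefe

Ulnikan: *pankefiha
  pankefiha → fankefiha   [unconditioned shift]
  fankefiha → fankefia   [h-loss]
  fankefia → fansefia   [palatalisation]
  fansefia → fansefi   [apocope]
  fansefi → fansefe   [vowel merger]
  fansefe (rule 6 does not apply)
  giving Ulnikan fansefe.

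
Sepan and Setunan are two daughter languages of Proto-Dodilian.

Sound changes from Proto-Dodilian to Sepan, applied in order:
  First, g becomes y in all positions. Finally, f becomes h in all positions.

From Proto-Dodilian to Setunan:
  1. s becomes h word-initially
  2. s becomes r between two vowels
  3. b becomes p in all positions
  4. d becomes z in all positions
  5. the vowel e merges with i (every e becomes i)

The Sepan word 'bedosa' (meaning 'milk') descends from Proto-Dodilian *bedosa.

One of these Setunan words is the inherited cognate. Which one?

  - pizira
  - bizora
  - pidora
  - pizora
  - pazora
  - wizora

Setunan: *bedosa
  bedosa (rule 1 does not apply)
  bedosa → bedora   [rhotacism]
  bedora → pedora   [unconditioned shift]
  pedora → pezora   [unconditioned shift]
  pezora → pizora   [vowel merger]
  giving Setunan pizora.
Only 'pizora' matches the regular Setunan development of *bedosa.

pizora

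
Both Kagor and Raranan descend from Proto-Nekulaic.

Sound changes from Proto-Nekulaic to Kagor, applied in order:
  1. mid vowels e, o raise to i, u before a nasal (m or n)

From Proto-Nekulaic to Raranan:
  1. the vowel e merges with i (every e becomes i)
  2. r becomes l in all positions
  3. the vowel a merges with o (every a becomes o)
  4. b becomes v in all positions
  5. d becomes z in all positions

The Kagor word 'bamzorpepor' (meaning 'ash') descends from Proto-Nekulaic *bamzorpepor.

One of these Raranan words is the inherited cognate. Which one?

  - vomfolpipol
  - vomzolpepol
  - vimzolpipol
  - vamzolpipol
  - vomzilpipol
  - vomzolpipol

Raranan: *bamzorpepor
  bamzorpepor → bamzorpipor   [vowel merger]
  bamzorpipor → bamzolpipol   [unconditioned shift]
  bamzolpipol → bomzolpipol   [vowel merger]
  bomzolpipol → vomzolpipol   [unconditioned shift]
  vomzolpipol (rule 5 does not apply)
  giving Raranan vomzolpipol.
Only 'vomzolpipol' matches the regular Raranan development of *bamzorpepor.

vomzolpipol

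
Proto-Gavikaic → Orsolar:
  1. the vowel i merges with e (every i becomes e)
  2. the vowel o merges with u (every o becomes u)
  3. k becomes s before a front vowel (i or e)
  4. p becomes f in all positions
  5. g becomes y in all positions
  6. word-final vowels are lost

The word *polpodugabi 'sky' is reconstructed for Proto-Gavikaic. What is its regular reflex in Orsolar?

fulfuduyab

Orsolar: start from *polpodugabi.
  rule 1 (vowel merger): polpodugabi → polpodugabe
  rule 2 (vowel merger): polpodugabe → pulpudugabe
  rule 3: no change — pulpudugabe
  rule 4 (unconditioned shift): pulpudugabe → fulfudugabe
  rule 5 (unconditioned shift): fulfudugabe → fulfuduyabe
  rule 6 (apocope): fulfuduyabe → fulfuduyab
  ⇒ Orsolar fulfuduyab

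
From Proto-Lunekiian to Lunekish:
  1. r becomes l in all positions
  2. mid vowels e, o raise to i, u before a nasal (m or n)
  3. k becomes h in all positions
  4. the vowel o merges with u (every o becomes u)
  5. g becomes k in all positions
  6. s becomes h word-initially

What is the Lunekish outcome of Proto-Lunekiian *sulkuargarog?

Lunekish: start from *sulkuargarog.
  rule 1 (unconditioned shift): sulkuargarog → sulkualgalog
  rule 2: no change — sulkualgalog
  rule 3 (unconditioned shift): sulkualgalog → sulhualgalog
  rule 4 (vowel merger): sulhualgalog → sulhualgalug
  rule 5 (unconditioned shift): sulhualgalug → sulhualkaluk
  rule 6 (debuccalisation): sulhualkaluk → hulhualkaluk
  ⇒ Lunekish hulhualkaluk

hulhualkaluk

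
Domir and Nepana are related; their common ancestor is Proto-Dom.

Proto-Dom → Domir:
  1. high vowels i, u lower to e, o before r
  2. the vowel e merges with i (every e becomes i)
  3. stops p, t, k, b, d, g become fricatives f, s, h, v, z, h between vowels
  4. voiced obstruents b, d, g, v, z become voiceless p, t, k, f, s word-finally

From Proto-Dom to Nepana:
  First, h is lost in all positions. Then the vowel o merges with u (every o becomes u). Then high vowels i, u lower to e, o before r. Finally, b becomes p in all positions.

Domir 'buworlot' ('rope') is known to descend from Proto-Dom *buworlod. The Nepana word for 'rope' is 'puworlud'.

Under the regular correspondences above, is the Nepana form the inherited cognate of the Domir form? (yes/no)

yes

Derive the expected Nepana reflex of *buworlod:
Nepana: *buworlod
  buworlod (rule 1 does not apply)
  buworlod → buwurlud   [vowel merger]
  buwurlud → buworlud   [pre-rhotic lowering]
  buworlud → puworlud   [unconditioned shift]
  giving Nepana puworlud.
Nepana 'puworlud' matches the regular reflex exactly, so the pair is cognate.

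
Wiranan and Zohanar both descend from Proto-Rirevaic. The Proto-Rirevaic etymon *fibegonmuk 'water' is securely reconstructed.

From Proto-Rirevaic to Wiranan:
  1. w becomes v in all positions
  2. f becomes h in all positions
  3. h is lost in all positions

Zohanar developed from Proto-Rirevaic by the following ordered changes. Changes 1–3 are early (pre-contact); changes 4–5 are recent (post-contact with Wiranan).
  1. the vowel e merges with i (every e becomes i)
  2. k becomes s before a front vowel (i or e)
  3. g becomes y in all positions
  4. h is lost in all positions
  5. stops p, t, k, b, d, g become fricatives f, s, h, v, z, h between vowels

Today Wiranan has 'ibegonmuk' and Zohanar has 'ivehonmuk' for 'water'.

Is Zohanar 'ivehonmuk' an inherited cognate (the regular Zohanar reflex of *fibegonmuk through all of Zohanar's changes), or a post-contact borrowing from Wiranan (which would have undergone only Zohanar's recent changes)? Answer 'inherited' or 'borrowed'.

borrowed

If inherited, *fibegonmuk would pass through all of Zohanar's changes:
Zohanar: *fibegonmuk
  fibegonmuk → fibigonmuk   [vowel merger]
  fibigonmuk (rule 2 does not apply)
  fibigonmuk → fibiyonmuk   [unconditioned shift]
  fibiyonmuk (rule 4 does not apply)
  fibiyonmuk → fiviyonmuk   [intervocalic lenition]
  giving Zohanar fiviyonmuk.
If borrowed from Wiranan 'ibegonmuk' after the early changes, it would undergo only the recent ones:
  rule 4 (h-loss): no change (ibegonmuk)
  rule 5 (intervocalic lenition): ibegonmuk → ivehonmuk
  ⇒ as a loan: ivehonmuk
Zohanar 'ivehonmuk' matches the loan outcome 'ivehonmuk', not the inherited 'fiviyonmuk' — it skipped the early Zohanar changes, so it was borrowed from Wiranan.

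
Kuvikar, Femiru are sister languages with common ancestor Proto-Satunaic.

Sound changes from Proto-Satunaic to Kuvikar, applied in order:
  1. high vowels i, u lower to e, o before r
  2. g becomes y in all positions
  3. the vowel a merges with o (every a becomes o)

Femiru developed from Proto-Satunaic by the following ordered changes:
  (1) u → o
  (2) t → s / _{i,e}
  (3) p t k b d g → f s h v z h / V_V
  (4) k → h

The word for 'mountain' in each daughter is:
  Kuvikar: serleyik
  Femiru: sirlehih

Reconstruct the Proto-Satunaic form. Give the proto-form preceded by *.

*sirlegik

Position 8: Kuvikar has k, Femiru has h. Kuvikar preserves k here (none of its changes turn any other segment into k), so the proto-segment is *k.
Position 6: Kuvikar has y, Femiru has h. Taking the neighbouring segments as reconstructed: Kuvikar y could go back to *g or *y; Femiru h could go back to *k or *g or *h — the one source consistent with every daughter is *g.
Position 2: Kuvikar has e, Femiru has i. Femiru preserves i here (none of its changes turn any other segment into i), so the proto-segment is *i.
Continuing position by position gives *sirlegik; check it forward:
Kuvikar: start from *sirlegik.
  rule 1 (pre-rhotic lowering): sirlegik → serlegik
  rule 2 (unconditioned shift): serlegik → serleyik
  rule 3: no change — serleyik
  ⇒ Kuvikar serleyik
Femiru: *sirlegik > sirlehik > sirlehih  (by intervocalic lenition, unconditioned shift)
*sirlegik is the unique common source.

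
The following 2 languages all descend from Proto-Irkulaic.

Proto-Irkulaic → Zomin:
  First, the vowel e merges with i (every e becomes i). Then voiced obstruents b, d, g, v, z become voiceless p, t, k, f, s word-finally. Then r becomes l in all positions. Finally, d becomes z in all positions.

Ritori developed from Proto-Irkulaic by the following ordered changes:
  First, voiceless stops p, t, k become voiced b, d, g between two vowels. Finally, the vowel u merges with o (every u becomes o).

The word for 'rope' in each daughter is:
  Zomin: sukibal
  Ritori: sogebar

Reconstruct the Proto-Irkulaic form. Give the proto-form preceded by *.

*sukebar

Position 2: Zomin has u, Ritori has o. Zomin preserves u here (none of its changes turn any other segment into u), so the proto-segment is *u.
Position 3: Zomin has k, Ritori has g. Taking the neighbouring segments as reconstructed: Zomin k can only go back to *k; Ritori g could go back to *k or *g — the one source consistent with every daughter is *k.
This points to *sukebar. Verify forward in each daughter:
Zomin: start from *sukebar.
  rule 1 (vowel merger): sukebar → sukibar
  rule 2: no change — sukibar
  rule 3 (unconditioned shift): sukibar → sukibal
  rule 4: no change — sukibal
  ⇒ Zomin sukibal
Ritori: start from *sukebar.
  rule 1 (intervocalic voicing): sukebar → sugebar
  rule 2 (vowel merger): sugebar → sogebar
  ⇒ Ritori sogebar
Only *sukebar yields all of Zomin sukibal, Ritori sogebar.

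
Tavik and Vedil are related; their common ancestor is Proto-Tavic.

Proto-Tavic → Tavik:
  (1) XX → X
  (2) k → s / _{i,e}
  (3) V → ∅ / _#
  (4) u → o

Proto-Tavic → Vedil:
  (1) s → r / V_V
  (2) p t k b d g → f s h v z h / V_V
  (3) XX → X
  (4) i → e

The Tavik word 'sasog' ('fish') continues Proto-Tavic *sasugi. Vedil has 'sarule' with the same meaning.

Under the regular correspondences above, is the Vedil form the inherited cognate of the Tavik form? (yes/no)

Derive the expected Vedil reflex of *sasugi:
Vedil: start from *sasugi.
  rule 1 (rhotacism): sasugi → sarugi
  rule 2 (intervocalic lenition): sarugi → saruhi
  rule 3: no change — saruhi
  rule 4 (vowel merger): saruhi → saruhe
  ⇒ Vedil saruhe
The regular Vedil reflex would be 'saruhe', but the attested form is 'sarule'. The correspondence is irregular, so they are not cognates (the Vedil form has a different source).

no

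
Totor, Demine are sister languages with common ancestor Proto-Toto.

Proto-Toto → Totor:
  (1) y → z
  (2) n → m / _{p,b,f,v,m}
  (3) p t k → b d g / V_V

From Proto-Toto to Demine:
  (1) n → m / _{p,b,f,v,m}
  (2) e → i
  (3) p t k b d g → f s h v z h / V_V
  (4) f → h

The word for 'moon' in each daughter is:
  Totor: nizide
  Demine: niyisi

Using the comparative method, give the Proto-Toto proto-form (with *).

*niyite

Position 6: Totor has e, Demine has i. Totor preserves e here (none of its changes turn any other segment into e), so the proto-segment is *e.
Position 5: Totor has d, Demine has s. Taking the neighbouring segments as reconstructed: Totor d could go back to *t or *d; Demine s could go back to *t or *s — the one source consistent with every daughter is *t.
This points to *niyite. Verify forward in each daughter:
Totor: start from *niyite.
  rule 1 (unconditioned shift): niyite → nizite
  rule 2: no change — nizite
  rule 3 (intervocalic voicing): nizite → nizide
  ⇒ Totor nizide
Demine: *niyite
  niyite (rule 1 does not apply)
  niyite → niyiti   [vowel merger]
  niyiti → niyisi   [intervocalic lenition]
  niyisi (rule 4 does not apply)
  giving Demine niyisi.
*niyite is the unique common source.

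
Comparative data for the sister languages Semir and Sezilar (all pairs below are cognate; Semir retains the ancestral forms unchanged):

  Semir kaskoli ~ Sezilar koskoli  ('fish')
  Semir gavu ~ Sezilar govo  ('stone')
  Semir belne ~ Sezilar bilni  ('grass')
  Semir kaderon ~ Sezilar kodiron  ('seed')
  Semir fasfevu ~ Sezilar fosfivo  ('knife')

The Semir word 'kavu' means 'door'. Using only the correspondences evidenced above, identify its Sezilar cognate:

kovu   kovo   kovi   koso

kovo

gavu ~ govo — Semir a corresponds to Sezilar o after a consonant, before a labial obstruent.
gavu ~ govo, fasfevu ~ fosfivo — Semir u corresponds to Sezilar o word-finally.
Applying these to Semir 'kavu':
  kavu → kovu   (a→o after a consonant, before a labial obstruent)
  kovu → kovo   (u→o word-finally)
So the Sezilar cognate is 'kovo'.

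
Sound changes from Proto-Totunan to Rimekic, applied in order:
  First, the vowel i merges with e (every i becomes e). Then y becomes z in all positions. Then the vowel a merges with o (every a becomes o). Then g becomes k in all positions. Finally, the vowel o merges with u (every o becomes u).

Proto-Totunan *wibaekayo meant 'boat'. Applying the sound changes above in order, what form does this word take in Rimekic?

webuekuzu

Rimekic: *wibaekayo > webaekayo > webaekazo > weboekozo > webuekuzu  (by vowel merger, unconditioned shift, vowel merger, vowel merger)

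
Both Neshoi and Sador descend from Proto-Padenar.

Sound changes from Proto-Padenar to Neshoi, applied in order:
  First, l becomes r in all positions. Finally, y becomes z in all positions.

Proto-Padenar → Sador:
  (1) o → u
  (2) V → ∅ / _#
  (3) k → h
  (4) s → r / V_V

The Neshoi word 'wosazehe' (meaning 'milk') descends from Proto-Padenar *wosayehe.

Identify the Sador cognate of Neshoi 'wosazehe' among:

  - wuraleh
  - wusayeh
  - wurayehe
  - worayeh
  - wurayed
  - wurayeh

wurayeh

Sador: start from *wosayehe.
  rule 1 (vowel merger): wosayehe → wusayehe
  rule 2 (apocope): wusayehe → wusayeh
  rule 3: no change — wusayeh
  rule 4 (rhotacism): wusayeh → wurayeh
  ⇒ Sador wurayeh
The other candidates each miss or misapply at least one Sador change.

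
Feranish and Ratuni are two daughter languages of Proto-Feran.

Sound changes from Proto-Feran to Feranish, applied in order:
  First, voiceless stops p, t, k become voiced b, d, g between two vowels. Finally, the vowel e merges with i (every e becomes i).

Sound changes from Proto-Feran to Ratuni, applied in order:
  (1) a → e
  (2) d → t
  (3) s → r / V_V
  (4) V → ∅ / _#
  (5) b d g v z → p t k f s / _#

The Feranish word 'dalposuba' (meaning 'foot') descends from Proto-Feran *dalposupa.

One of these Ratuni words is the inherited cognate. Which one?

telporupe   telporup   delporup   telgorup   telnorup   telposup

Ratuni: *dalposupa
  dalposupa → delposupe   [vowel merger]
  delposupe → telposupe   [unconditioned shift]
  telposupe → telporupe   [rhotacism]
  telporupe → telporup   [apocope]
  telporup (rule 5 does not apply)
  giving Ratuni telporup.
Only 'telporup' matches the regular Ratuni development of *dalposupa.

telporup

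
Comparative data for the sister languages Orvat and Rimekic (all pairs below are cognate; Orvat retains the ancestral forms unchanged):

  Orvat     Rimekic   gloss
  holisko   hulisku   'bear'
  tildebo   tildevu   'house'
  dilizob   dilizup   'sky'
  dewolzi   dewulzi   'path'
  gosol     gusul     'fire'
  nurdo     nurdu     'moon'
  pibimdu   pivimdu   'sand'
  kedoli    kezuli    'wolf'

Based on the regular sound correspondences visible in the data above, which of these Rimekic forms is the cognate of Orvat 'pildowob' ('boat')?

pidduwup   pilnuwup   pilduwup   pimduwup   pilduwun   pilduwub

holisko ~ hulisku, dewolzi ~ dewulzi — Orvat o corresponds to Rimekic u after a consonant, before a consonant other than r, m, n, p, b, f, v.
dilizob ~ dilizup — Orvat o corresponds to Rimekic u after a consonant, before a labial obstruent.
dilizob ~ dilizup — Orvat b corresponds to Rimekic p word-finally.
Applying these to Orvat 'pildowob':
  pildowob → pilduwob   (o→u after a consonant, before a consonant other than r, m, n, p, b, f, v)
  pilduwob → pilduwub   (o→u after a consonant, before a labial obstruent)
  pilduwub → pilduwup   (b→p word-finally)
So the Rimekic cognate is 'pilduwup'.

pilduwup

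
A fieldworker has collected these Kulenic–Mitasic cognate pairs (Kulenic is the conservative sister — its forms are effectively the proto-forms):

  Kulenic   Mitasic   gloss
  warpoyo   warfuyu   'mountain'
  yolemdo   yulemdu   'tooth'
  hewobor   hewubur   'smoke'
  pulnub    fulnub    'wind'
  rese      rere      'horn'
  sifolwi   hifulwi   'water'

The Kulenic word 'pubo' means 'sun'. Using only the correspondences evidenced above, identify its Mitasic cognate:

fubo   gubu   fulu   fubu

fubu

pulnub ~ fulnub — Kulenic p corresponds to Mitasic f word-initially before a back vowel.
warpoyo ~ warfuyu, yolemdo ~ yulemdu — Kulenic o corresponds to Mitasic u word-finally.
Applying these to Kulenic 'pubo':
  pubo → fubo   (p→f word-initially before a back vowel)
  fubo → fubu   (o→u word-finally)
So the Mitasic cognate is 'fubu'.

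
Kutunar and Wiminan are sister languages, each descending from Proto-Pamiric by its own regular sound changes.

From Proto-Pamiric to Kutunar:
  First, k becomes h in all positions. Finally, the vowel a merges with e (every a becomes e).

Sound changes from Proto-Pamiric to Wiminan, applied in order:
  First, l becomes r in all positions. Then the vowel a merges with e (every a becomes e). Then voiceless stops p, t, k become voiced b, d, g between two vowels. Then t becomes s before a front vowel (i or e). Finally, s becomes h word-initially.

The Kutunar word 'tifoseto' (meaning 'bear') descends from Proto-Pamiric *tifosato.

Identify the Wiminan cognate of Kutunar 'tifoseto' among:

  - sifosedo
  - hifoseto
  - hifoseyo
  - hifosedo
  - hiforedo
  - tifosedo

hifosedo

Wiminan: start from *tifosato.
  rule 1: no change — tifosato
  rule 2 (vowel merger): tifosato → tifoseto
  rule 3 (intervocalic voicing): tifoseto → tifosedo
  rule 4 (palatalisation): tifosedo → sifosedo
  rule 5 (debuccalisation): sifosedo → hifosedo
  ⇒ Wiminan hifosedo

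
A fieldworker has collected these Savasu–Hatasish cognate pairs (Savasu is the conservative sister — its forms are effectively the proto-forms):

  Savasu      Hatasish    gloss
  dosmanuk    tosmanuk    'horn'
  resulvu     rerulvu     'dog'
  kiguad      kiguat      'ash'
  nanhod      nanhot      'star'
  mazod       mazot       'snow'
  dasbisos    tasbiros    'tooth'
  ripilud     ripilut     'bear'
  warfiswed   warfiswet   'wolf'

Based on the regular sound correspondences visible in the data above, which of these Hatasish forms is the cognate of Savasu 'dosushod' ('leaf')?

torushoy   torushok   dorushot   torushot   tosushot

dosmanuk ~ tosmanuk — Savasu d corresponds to Hatasish t word-initially before a back vowel.
resulvu ~ rerulvu — Savasu s corresponds to Hatasish r between vowels (before a back vowel).
kiguad ~ kiguat, nanhod ~ nanhot — Savasu d corresponds to Hatasish t word-finally.
Applying these to Savasu 'dosushod':
  dosushod → tosushod   (d→t word-initially before a back vowel)
  tosushod → torushod   (s→r between vowels (before a back vowel))
  torushod → torushot   (d→t word-finally)
So the Hatasish cognate is 'torushot'.

torushot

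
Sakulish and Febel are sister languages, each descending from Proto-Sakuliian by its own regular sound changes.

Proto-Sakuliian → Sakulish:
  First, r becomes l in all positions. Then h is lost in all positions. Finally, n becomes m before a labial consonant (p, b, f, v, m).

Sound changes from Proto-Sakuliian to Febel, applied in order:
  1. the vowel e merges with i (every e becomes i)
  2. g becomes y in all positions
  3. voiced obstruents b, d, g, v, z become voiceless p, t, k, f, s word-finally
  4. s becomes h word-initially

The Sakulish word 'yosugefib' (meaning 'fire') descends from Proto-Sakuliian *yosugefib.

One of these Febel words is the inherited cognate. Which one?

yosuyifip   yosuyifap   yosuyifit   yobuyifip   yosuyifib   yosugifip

Febel: *yosugefib > yosugifib > yosuyifib > yosuyifip  (by vowel merger, unconditioned shift, final devoicing)
Among the options, 'yosuyifip' alone shows every Febel change applied in order.

yosuyifip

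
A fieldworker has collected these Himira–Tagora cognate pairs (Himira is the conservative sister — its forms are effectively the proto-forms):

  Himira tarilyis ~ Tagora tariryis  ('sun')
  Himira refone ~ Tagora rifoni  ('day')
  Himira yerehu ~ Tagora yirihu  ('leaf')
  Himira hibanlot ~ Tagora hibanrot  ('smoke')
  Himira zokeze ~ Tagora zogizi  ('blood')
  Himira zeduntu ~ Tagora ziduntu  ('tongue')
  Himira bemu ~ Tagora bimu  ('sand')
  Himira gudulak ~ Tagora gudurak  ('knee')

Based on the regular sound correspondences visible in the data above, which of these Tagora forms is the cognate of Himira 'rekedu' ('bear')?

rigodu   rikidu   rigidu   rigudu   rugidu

yerehu ~ yirihu, zokeze ~ zogizi — Himira e corresponds to Tagora i after a consonant, before a consonant other than r, m, n, p, b, f, v.
zokeze ~ zogizi — Himira k corresponds to Tagora g between vowels (before a front vowel).
Applying these to Himira 'rekedu':
  rekedu → rikedu   (e→i after a consonant, before a consonant other than r, m, n, p, b, f, v)
  rikedu → rigedu   (k→g between vowels (before a front vowel))
  rigedu → rigidu   (e→i after a consonant, before a consonant other than r, m, n, p, b, f, v)
So the Tagora cognate is 'rigidu'.

rigidu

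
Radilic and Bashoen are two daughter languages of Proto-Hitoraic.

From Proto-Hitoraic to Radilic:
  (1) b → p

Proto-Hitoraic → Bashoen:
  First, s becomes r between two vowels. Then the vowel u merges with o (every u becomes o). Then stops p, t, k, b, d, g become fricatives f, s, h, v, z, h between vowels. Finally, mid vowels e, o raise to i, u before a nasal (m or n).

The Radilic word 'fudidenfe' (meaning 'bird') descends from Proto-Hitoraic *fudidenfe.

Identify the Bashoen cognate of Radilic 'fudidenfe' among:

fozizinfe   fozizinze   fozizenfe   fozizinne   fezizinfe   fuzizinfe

fozizinfe

Bashoen: *fudidenfe
  fudidenfe (rule 1 does not apply)
  fudidenfe → fodidenfe   [vowel merger]
  fodidenfe → fozizenfe   [intervocalic lenition]
  fozizenfe → fozizinfe   [pre-nasal raising]
  giving Bashoen fozizinfe.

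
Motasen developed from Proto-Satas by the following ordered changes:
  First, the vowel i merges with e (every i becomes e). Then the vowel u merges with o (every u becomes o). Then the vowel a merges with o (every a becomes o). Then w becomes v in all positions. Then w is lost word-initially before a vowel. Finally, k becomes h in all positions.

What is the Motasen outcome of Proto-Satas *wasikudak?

Motasen: start from *wasikudak.
  rule 1 (vowel merger): wasikudak → wasekudak
  rule 2 (vowel merger): wasekudak → wasekodak
  rule 3 (vowel merger): wasekodak → wosekodok
  rule 4 (unconditioned shift): wosekodok → vosekodok
  rule 5: no change — vosekodok
  rule 6 (unconditioned shift): vosekodok → vosehodoh
  ⇒ Motasen vosehodoh

vosehodoh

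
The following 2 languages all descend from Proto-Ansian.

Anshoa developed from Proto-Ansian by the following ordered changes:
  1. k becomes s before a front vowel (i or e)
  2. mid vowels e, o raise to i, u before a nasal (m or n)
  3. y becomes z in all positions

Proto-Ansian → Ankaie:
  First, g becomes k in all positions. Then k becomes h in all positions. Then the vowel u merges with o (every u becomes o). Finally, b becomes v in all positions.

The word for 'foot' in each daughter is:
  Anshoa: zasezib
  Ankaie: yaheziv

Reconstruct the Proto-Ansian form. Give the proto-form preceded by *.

*yakezib

Position 3: Anshoa has s, Ankaie has h. Taking the neighbouring segments as reconstructed: Anshoa s could go back to *k or *s; Ankaie h could go back to *k or *g or *h — the one source consistent with every daughter is *k.
Position 7: Anshoa has b, Ankaie has v. Anshoa preserves b here (none of its changes turn any other segment into b), so the proto-segment is *b.
Position 1: Anshoa has z, Ankaie has y. Ankaie preserves y here (none of its changes turn any other segment into y), so the proto-segment is *y.
This points to *yakezib. Verify forward in each daughter:
Anshoa: *yakezib
  yakezib → yasezib   [palatalisation]
  yasezib (rule 2 does not apply)
  yasezib → zasezib   [unconditioned shift]
  giving Anshoa zasezib.
Ankaie: *yakezib > yahezib > yaheziv  (by unconditioned shift, unconditioned shift)
No other proto-form is consistent with every reflex, so the reconstruction is *yakezib.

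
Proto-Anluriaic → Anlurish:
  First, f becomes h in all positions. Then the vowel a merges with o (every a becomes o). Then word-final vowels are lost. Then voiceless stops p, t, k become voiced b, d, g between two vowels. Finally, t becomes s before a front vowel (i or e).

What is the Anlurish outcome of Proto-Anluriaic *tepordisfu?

sebordish

Anlurish: *tepordisfu > tepordishu > tepordish > tebordish > sebordish  (by unconditioned shift, apocope, intervocalic voicing, palatalisation)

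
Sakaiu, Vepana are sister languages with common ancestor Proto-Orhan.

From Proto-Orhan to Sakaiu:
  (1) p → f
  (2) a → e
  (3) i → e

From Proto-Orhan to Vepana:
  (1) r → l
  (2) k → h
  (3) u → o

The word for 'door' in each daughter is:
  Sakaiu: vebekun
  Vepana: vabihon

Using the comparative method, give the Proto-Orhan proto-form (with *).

*vabikun

Position 2: Sakaiu has e, Vepana has a. Vepana preserves a here (none of its changes turn any other segment into a), so the proto-segment is *a.
Position 5: Sakaiu has k, Vepana has h. Sakaiu preserves k here (none of its changes turn any other segment into k), so the proto-segment is *k.
Verify the candidate proto-form against each daughter:
Sakaiu: start from *vabikun.
  rule 1: no change — vabikun
  rule 2 (vowel merger): vabikun → vebikun
  rule 3 (vowel merger): vebikun → vebekun
  ⇒ Sakaiu vebekun
Vepana: *vabikun > vabihun > vabihon  (by unconditioned shift, vowel merger)
*vabikun is the unique common source.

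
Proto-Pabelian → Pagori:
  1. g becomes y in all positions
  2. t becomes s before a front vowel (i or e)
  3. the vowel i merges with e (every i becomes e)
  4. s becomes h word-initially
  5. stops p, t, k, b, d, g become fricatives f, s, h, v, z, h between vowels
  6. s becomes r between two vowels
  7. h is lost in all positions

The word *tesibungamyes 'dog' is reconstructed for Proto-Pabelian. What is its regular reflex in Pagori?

Pagori: *tesibungamyes
  tesibungamyes → tesibunyamyes   [unconditioned shift]
  tesibunyamyes → sesibunyamyes   [palatalisation]
  sesibunyamyes → sesebunyamyes   [vowel merger]
  sesebunyamyes → hesebunyamyes   [debuccalisation]
  hesebunyamyes → hesevunyamyes   [intervocalic lenition]
  hesevunyamyes → herevunyamyes   [rhotacism]
  herevunyamyes → erevunyamyes   [h-loss]
  giving Pagori erevunyamyes.

erevunyamyes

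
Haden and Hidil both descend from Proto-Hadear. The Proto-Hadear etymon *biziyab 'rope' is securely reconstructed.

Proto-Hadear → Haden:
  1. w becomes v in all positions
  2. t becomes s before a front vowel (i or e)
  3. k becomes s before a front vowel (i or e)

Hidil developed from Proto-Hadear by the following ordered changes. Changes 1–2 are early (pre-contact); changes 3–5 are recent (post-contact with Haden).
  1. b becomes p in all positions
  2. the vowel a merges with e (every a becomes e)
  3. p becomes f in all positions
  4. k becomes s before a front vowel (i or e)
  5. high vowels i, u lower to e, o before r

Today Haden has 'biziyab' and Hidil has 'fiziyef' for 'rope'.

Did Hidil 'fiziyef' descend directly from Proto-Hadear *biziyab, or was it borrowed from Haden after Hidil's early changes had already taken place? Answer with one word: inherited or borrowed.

inherited

If inherited, *biziyab would pass through all of Hidil's changes:
Hidil: *biziyab
  biziyab → piziyap   [unconditioned shift]
  piziyap → piziyep   [vowel merger]
  piziyep → fiziyef   [unconditioned shift]
  fiziyef (rule 4 does not apply)
  fiziyef (rule 5 does not apply)
  giving Hidil fiziyef.
If borrowed from Haden 'biziyab' after the early changes, it would undergo only the recent ones:
  rule 3 (unconditioned shift): no change (biziyab)
  rule 4 (palatalisation): no change (biziyab)
  rule 5 (pre-rhotic lowering): no change (biziyab)
  ⇒ as a loan: biziyab
Hidil 'fiziyef' matches the inherited outcome exactly, so it is an inherited cognate, not a loan.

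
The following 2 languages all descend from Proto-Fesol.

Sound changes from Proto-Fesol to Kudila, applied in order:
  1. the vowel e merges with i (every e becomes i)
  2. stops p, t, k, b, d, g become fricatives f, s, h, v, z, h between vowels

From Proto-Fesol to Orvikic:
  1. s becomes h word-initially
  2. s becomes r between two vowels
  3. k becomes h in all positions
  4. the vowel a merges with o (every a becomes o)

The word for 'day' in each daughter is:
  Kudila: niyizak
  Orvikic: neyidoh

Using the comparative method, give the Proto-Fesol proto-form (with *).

*neyidak

Position 6: Kudila has a, Orvikic has o. Kudila preserves a here (none of its changes turn any other segment into a), so the proto-segment is *a.
Position 7: Kudila has k, Orvikic has h. Kudila preserves k here (none of its changes turn any other segment into k), so the proto-segment is *k.
This points to *neyidak. Verify forward in each daughter:
Kudila: *neyidak > niyidak > niyizak  (by vowel merger, intervocalic lenition)
Orvikic: start from *neyidak.
  rule 1: no change — neyidak
  rule 2: no change — neyidak
  rule 3 (unconditioned shift): neyidak → neyidah
  rule 4 (vowel merger): neyidah → neyidoh
  ⇒ Orvikic neyidoh
Only *neyidak yields all of Kudila niyizak, Orvikic neyidoh.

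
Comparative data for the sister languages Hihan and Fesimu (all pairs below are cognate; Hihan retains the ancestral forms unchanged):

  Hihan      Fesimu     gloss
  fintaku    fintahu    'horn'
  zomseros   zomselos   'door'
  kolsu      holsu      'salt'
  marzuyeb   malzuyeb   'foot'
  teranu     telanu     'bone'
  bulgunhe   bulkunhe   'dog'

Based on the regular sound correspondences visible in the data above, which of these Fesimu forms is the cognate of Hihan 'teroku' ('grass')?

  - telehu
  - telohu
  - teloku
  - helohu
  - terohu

telohu

zomseros ~ zomselos — Hihan r corresponds to Fesimu l between vowels (before a back vowel).
fintaku ~ fintahu — Hihan k corresponds to Fesimu h between vowels (before a back vowel).
Applying these to Hihan 'teroku':
  teroku → teloku   (r→l between vowels (before a back vowel))
  teloku → telohu   (k→h between vowels (before a back vowel))
So the Fesimu cognate is 'telohu'.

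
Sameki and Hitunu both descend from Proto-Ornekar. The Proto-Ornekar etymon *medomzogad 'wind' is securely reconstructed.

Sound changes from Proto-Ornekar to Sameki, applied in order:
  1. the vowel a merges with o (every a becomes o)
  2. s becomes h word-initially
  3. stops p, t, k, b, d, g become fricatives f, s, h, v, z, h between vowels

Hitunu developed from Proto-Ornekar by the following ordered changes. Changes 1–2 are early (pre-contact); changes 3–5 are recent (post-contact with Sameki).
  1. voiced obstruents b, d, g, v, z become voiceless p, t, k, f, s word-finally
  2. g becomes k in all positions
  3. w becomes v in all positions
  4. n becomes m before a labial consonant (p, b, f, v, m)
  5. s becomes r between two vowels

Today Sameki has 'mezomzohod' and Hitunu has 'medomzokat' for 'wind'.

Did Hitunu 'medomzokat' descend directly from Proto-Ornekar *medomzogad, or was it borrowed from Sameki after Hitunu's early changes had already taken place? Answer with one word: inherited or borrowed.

inherited

If inherited, *medomzogad would pass through all of Hitunu's changes:
Hitunu: start from *medomzogad.
  rule 1 (final devoicing): medomzogad → medomzogat
  rule 2 (unconditioned shift): medomzogat → medomzokat
  rule 3: no change — medomzokat
  rule 4: no change — medomzokat
  rule 5: no change — medomzokat
  ⇒ Hitunu medomzokat
If borrowed from Sameki 'mezomzohod' after the early changes, it would undergo only the recent ones:
  rule 3 (unconditioned shift): no change (mezomzohod)
  rule 4 (nasal place assimilation): no change (mezomzohod)
  rule 5 (rhotacism): no change (mezomzohod)
  ⇒ as a loan: mezomzohod
Hitunu 'medomzokat' matches the inherited outcome exactly, so it is an inherited cognate, not a loan.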